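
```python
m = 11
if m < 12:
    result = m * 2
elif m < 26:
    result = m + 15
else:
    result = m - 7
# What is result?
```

Answer: 22

Derivation:
Trace (tracking result):
m = 11  # -> m = 11
if m < 12:  # condition is True
    result = m * 2  # -> result = 22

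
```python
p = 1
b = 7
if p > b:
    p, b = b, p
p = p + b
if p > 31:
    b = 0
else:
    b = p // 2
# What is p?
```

Answer: 8

Derivation:
Trace (tracking p):
p = 1  # -> p = 1
b = 7  # -> b = 7
if p > b:  # condition is False
p = p + b  # -> p = 8
if p > 31:  # condition is False
else:
    b = p // 2  # -> b = 4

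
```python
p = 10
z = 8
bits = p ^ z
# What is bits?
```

Trace (tracking bits):
p = 10  # -> p = 10
z = 8  # -> z = 8
bits = p ^ z  # -> bits = 2

Answer: 2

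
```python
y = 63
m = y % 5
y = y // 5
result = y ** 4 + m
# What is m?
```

Trace (tracking m):
y = 63  # -> y = 63
m = y % 5  # -> m = 3
y = y // 5  # -> y = 12
result = y ** 4 + m  # -> result = 20739

Answer: 3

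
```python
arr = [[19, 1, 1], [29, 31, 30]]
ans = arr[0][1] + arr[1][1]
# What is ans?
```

Trace (tracking ans):
arr = [[19, 1, 1], [29, 31, 30]]  # -> arr = [[19, 1, 1], [29, 31, 30]]
ans = arr[0][1] + arr[1][1]  # -> ans = 32

Answer: 32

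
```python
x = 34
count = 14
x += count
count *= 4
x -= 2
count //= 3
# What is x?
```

Trace (tracking x):
x = 34  # -> x = 34
count = 14  # -> count = 14
x += count  # -> x = 48
count *= 4  # -> count = 56
x -= 2  # -> x = 46
count //= 3  # -> count = 18

Answer: 46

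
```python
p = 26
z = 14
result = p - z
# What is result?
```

Answer: 12

Derivation:
Trace (tracking result):
p = 26  # -> p = 26
z = 14  # -> z = 14
result = p - z  # -> result = 12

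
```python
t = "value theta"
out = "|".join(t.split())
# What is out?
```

Answer: 'value|theta'

Derivation:
Trace (tracking out):
t = 'value theta'  # -> t = 'value theta'
out = '|'.join(t.split())  # -> out = 'value|theta'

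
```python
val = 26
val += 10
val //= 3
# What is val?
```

Answer: 12

Derivation:
Trace (tracking val):
val = 26  # -> val = 26
val += 10  # -> val = 36
val //= 3  # -> val = 12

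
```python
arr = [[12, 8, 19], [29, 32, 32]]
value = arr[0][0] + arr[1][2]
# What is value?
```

Answer: 44

Derivation:
Trace (tracking value):
arr = [[12, 8, 19], [29, 32, 32]]  # -> arr = [[12, 8, 19], [29, 32, 32]]
value = arr[0][0] + arr[1][2]  # -> value = 44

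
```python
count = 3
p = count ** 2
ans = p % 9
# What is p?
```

Trace (tracking p):
count = 3  # -> count = 3
p = count ** 2  # -> p = 9
ans = p % 9  # -> ans = 0

Answer: 9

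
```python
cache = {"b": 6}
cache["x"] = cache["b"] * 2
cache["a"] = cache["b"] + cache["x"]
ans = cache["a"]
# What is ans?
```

Trace (tracking ans):
cache = {'b': 6}  # -> cache = {'b': 6}
cache['x'] = cache['b'] * 2  # -> cache = {'b': 6, 'x': 12}
cache['a'] = cache['b'] + cache['x']  # -> cache = {'b': 6, 'x': 12, 'a': 18}
ans = cache['a']  # -> ans = 18

Answer: 18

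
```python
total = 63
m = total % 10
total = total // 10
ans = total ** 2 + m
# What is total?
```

Trace (tracking total):
total = 63  # -> total = 63
m = total % 10  # -> m = 3
total = total // 10  # -> total = 6
ans = total ** 2 + m  # -> ans = 39

Answer: 6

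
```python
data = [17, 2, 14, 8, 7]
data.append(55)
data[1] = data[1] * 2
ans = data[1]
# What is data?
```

Answer: [17, 4, 14, 8, 7, 55]

Derivation:
Trace (tracking data):
data = [17, 2, 14, 8, 7]  # -> data = [17, 2, 14, 8, 7]
data.append(55)  # -> data = [17, 2, 14, 8, 7, 55]
data[1] = data[1] * 2  # -> data = [17, 4, 14, 8, 7, 55]
ans = data[1]  # -> ans = 4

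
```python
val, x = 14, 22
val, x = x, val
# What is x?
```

Answer: 14

Derivation:
Trace (tracking x):
val, x = (14, 22)  # -> val = 14, x = 22
val, x = (x, val)  # -> val = 22, x = 14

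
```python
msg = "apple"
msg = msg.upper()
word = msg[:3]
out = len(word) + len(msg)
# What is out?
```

Answer: 8

Derivation:
Trace (tracking out):
msg = 'apple'  # -> msg = 'apple'
msg = msg.upper()  # -> msg = 'APPLE'
word = msg[:3]  # -> word = 'APP'
out = len(word) + len(msg)  # -> out = 8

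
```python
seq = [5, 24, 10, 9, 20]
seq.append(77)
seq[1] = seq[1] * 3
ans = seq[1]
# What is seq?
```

Trace (tracking seq):
seq = [5, 24, 10, 9, 20]  # -> seq = [5, 24, 10, 9, 20]
seq.append(77)  # -> seq = [5, 24, 10, 9, 20, 77]
seq[1] = seq[1] * 3  # -> seq = [5, 72, 10, 9, 20, 77]
ans = seq[1]  # -> ans = 72

Answer: [5, 72, 10, 9, 20, 77]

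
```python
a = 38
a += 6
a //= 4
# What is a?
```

Answer: 11

Derivation:
Trace (tracking a):
a = 38  # -> a = 38
a += 6  # -> a = 44
a //= 4  # -> a = 11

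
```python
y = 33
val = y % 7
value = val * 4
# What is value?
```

Answer: 20

Derivation:
Trace (tracking value):
y = 33  # -> y = 33
val = y % 7  # -> val = 5
value = val * 4  # -> value = 20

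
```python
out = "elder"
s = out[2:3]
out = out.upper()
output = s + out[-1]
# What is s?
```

Answer: 'd'

Derivation:
Trace (tracking s):
out = 'elder'  # -> out = 'elder'
s = out[2:3]  # -> s = 'd'
out = out.upper()  # -> out = 'ELDER'
output = s + out[-1]  # -> output = 'dR'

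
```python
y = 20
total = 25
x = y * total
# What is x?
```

Trace (tracking x):
y = 20  # -> y = 20
total = 25  # -> total = 25
x = y * total  # -> x = 500

Answer: 500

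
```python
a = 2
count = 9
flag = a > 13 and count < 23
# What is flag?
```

Trace (tracking flag):
a = 2  # -> a = 2
count = 9  # -> count = 9
flag = a > 13 and count < 23  # -> flag = False

Answer: False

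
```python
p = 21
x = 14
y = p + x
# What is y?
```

Trace (tracking y):
p = 21  # -> p = 21
x = 14  # -> x = 14
y = p + x  # -> y = 35

Answer: 35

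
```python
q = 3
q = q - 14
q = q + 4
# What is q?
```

Answer: -7

Derivation:
Trace (tracking q):
q = 3  # -> q = 3
q = q - 14  # -> q = -11
q = q + 4  # -> q = -7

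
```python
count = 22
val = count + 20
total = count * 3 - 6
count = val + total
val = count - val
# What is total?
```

Trace (tracking total):
count = 22  # -> count = 22
val = count + 20  # -> val = 42
total = count * 3 - 6  # -> total = 60
count = val + total  # -> count = 102
val = count - val  # -> val = 60

Answer: 60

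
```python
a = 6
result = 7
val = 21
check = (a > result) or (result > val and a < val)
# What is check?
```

Answer: False

Derivation:
Trace (tracking check):
a = 6  # -> a = 6
result = 7  # -> result = 7
val = 21  # -> val = 21
check = a > result or (result > val and a < val)  # -> check = False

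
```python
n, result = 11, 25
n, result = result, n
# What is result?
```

Trace (tracking result):
n, result = (11, 25)  # -> n = 11, result = 25
n, result = (result, n)  # -> n = 25, result = 11

Answer: 11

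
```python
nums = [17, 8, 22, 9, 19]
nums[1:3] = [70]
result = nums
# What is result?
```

Trace (tracking result):
nums = [17, 8, 22, 9, 19]  # -> nums = [17, 8, 22, 9, 19]
nums[1:3] = [70]  # -> nums = [17, 70, 9, 19]
result = nums  # -> result = [17, 70, 9, 19]

Answer: [17, 70, 9, 19]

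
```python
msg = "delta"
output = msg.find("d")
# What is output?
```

Trace (tracking output):
msg = 'delta'  # -> msg = 'delta'
output = msg.find('d')  # -> output = 0

Answer: 0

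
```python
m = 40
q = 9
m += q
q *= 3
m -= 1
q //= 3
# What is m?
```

Answer: 48

Derivation:
Trace (tracking m):
m = 40  # -> m = 40
q = 9  # -> q = 9
m += q  # -> m = 49
q *= 3  # -> q = 27
m -= 1  # -> m = 48
q //= 3  # -> q = 9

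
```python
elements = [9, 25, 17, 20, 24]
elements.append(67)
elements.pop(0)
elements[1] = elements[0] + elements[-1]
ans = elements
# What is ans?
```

Trace (tracking ans):
elements = [9, 25, 17, 20, 24]  # -> elements = [9, 25, 17, 20, 24]
elements.append(67)  # -> elements = [9, 25, 17, 20, 24, 67]
elements.pop(0)  # -> elements = [25, 17, 20, 24, 67]
elements[1] = elements[0] + elements[-1]  # -> elements = [25, 92, 20, 24, 67]
ans = elements  # -> ans = [25, 92, 20, 24, 67]

Answer: [25, 92, 20, 24, 67]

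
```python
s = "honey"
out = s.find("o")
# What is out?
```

Answer: 1

Derivation:
Trace (tracking out):
s = 'honey'  # -> s = 'honey'
out = s.find('o')  # -> out = 1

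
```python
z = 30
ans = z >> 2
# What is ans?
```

Trace (tracking ans):
z = 30  # -> z = 30
ans = z >> 2  # -> ans = 7

Answer: 7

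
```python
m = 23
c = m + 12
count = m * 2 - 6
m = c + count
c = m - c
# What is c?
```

Answer: 40

Derivation:
Trace (tracking c):
m = 23  # -> m = 23
c = m + 12  # -> c = 35
count = m * 2 - 6  # -> count = 40
m = c + count  # -> m = 75
c = m - c  # -> c = 40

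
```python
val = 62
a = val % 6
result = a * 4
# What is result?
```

Answer: 8

Derivation:
Trace (tracking result):
val = 62  # -> val = 62
a = val % 6  # -> a = 2
result = a * 4  # -> result = 8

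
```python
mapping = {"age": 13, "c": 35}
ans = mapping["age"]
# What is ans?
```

Answer: 13

Derivation:
Trace (tracking ans):
mapping = {'age': 13, 'c': 35}  # -> mapping = {'age': 13, 'c': 35}
ans = mapping['age']  # -> ans = 13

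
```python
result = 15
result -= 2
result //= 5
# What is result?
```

Trace (tracking result):
result = 15  # -> result = 15
result -= 2  # -> result = 13
result //= 5  # -> result = 2

Answer: 2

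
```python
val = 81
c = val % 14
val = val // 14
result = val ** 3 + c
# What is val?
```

Answer: 5

Derivation:
Trace (tracking val):
val = 81  # -> val = 81
c = val % 14  # -> c = 11
val = val // 14  # -> val = 5
result = val ** 3 + c  # -> result = 136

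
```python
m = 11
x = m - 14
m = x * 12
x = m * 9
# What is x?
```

Trace (tracking x):
m = 11  # -> m = 11
x = m - 14  # -> x = -3
m = x * 12  # -> m = -36
x = m * 9  # -> x = -324

Answer: -324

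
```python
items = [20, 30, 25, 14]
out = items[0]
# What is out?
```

Answer: 20

Derivation:
Trace (tracking out):
items = [20, 30, 25, 14]  # -> items = [20, 30, 25, 14]
out = items[0]  # -> out = 20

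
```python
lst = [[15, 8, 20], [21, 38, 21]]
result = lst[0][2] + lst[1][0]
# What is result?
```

Answer: 41

Derivation:
Trace (tracking result):
lst = [[15, 8, 20], [21, 38, 21]]  # -> lst = [[15, 8, 20], [21, 38, 21]]
result = lst[0][2] + lst[1][0]  # -> result = 41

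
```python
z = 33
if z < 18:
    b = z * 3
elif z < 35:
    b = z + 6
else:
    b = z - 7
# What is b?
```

Answer: 39

Derivation:
Trace (tracking b):
z = 33  # -> z = 33
if z < 18:  # condition is False
elif z < 35:  # condition is True
    b = z + 6  # -> b = 39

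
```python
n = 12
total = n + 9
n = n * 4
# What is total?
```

Trace (tracking total):
n = 12  # -> n = 12
total = n + 9  # -> total = 21
n = n * 4  # -> n = 48

Answer: 21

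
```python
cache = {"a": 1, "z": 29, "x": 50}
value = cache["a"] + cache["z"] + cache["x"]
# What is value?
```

Answer: 80

Derivation:
Trace (tracking value):
cache = {'a': 1, 'z': 29, 'x': 50}  # -> cache = {'a': 1, 'z': 29, 'x': 50}
value = cache['a'] + cache['z'] + cache['x']  # -> value = 80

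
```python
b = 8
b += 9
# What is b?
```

Answer: 17

Derivation:
Trace (tracking b):
b = 8  # -> b = 8
b += 9  # -> b = 17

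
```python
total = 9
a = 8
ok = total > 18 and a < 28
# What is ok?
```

Trace (tracking ok):
total = 9  # -> total = 9
a = 8  # -> a = 8
ok = total > 18 and a < 28  # -> ok = False

Answer: False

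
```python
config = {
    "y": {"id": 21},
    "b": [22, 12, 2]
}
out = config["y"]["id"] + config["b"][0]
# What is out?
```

Trace (tracking out):
config = {'y': {'id': 21}, 'b': [22, 12, 2]}  # -> config = {'y': {'id': 21}, 'b': [22, 12, 2]}
out = config['y']['id'] + config['b'][0]  # -> out = 43

Answer: 43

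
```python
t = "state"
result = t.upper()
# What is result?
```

Answer: 'STATE'

Derivation:
Trace (tracking result):
t = 'state'  # -> t = 'state'
result = t.upper()  # -> result = 'STATE'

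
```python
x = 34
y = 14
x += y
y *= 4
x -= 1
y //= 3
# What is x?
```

Trace (tracking x):
x = 34  # -> x = 34
y = 14  # -> y = 14
x += y  # -> x = 48
y *= 4  # -> y = 56
x -= 1  # -> x = 47
y //= 3  # -> y = 18

Answer: 47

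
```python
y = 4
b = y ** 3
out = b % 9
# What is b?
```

Trace (tracking b):
y = 4  # -> y = 4
b = y ** 3  # -> b = 64
out = b % 9  # -> out = 1

Answer: 64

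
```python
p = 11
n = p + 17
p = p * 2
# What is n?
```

Trace (tracking n):
p = 11  # -> p = 11
n = p + 17  # -> n = 28
p = p * 2  # -> p = 22

Answer: 28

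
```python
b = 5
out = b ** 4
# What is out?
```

Answer: 625

Derivation:
Trace (tracking out):
b = 5  # -> b = 5
out = b ** 4  # -> out = 625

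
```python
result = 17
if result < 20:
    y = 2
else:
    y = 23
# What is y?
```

Answer: 2

Derivation:
Trace (tracking y):
result = 17  # -> result = 17
if result < 20:  # condition is True
    y = 2  # -> y = 2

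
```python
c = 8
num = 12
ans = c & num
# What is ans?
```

Trace (tracking ans):
c = 8  # -> c = 8
num = 12  # -> num = 12
ans = c & num  # -> ans = 8

Answer: 8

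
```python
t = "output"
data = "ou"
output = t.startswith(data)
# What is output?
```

Answer: True

Derivation:
Trace (tracking output):
t = 'output'  # -> t = 'output'
data = 'ou'  # -> data = 'ou'
output = t.startswith(data)  # -> output = True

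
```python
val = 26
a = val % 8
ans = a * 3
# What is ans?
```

Answer: 6

Derivation:
Trace (tracking ans):
val = 26  # -> val = 26
a = val % 8  # -> a = 2
ans = a * 3  # -> ans = 6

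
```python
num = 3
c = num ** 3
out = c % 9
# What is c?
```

Trace (tracking c):
num = 3  # -> num = 3
c = num ** 3  # -> c = 27
out = c % 9  # -> out = 0

Answer: 27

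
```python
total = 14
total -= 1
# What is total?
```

Answer: 13

Derivation:
Trace (tracking total):
total = 14  # -> total = 14
total -= 1  # -> total = 13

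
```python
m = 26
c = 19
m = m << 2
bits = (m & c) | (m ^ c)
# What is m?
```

Trace (tracking m):
m = 26  # -> m = 26
c = 19  # -> c = 19
m = m << 2  # -> m = 104
bits = m & c | m ^ c  # -> bits = 123

Answer: 104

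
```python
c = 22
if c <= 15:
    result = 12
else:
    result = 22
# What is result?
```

Trace (tracking result):
c = 22  # -> c = 22
if c <= 15:  # condition is False
else:
    result = 22  # -> result = 22

Answer: 22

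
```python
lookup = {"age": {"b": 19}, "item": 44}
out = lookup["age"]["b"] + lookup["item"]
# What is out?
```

Trace (tracking out):
lookup = {'age': {'b': 19}, 'item': 44}  # -> lookup = {'age': {'b': 19}, 'item': 44}
out = lookup['age']['b'] + lookup['item']  # -> out = 63

Answer: 63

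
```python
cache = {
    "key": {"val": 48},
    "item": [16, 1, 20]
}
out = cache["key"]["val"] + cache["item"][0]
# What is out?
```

Trace (tracking out):
cache = {'key': {'val': 48}, 'item': [16, 1, 20]}  # -> cache = {'key': {'val': 48}, 'item': [16, 1, 20]}
out = cache['key']['val'] + cache['item'][0]  # -> out = 64

Answer: 64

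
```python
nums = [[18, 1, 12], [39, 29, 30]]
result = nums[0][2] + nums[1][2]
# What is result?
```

Trace (tracking result):
nums = [[18, 1, 12], [39, 29, 30]]  # -> nums = [[18, 1, 12], [39, 29, 30]]
result = nums[0][2] + nums[1][2]  # -> result = 42

Answer: 42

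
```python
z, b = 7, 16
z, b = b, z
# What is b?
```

Answer: 7

Derivation:
Trace (tracking b):
z, b = (7, 16)  # -> z = 7, b = 16
z, b = (b, z)  # -> z = 16, b = 7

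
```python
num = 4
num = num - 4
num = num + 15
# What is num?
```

Trace (tracking num):
num = 4  # -> num = 4
num = num - 4  # -> num = 0
num = num + 15  # -> num = 15

Answer: 15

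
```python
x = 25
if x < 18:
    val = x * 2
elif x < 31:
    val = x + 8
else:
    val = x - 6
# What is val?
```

Trace (tracking val):
x = 25  # -> x = 25
if x < 18:  # condition is False
elif x < 31:  # condition is True
    val = x + 8  # -> val = 33

Answer: 33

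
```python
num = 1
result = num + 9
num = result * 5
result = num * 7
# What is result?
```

Answer: 350

Derivation:
Trace (tracking result):
num = 1  # -> num = 1
result = num + 9  # -> result = 10
num = result * 5  # -> num = 50
result = num * 7  # -> result = 350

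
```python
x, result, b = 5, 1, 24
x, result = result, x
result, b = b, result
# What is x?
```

Trace (tracking x):
x, result, b = (5, 1, 24)  # -> x = 5, result = 1, b = 24
x, result = (result, x)  # -> x = 1, result = 5
result, b = (b, result)  # -> result = 24, b = 5

Answer: 1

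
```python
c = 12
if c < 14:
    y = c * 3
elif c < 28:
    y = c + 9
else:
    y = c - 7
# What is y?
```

Answer: 36

Derivation:
Trace (tracking y):
c = 12  # -> c = 12
if c < 14:  # condition is True
    y = c * 3  # -> y = 36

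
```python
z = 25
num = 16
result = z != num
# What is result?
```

Trace (tracking result):
z = 25  # -> z = 25
num = 16  # -> num = 16
result = z != num  # -> result = True

Answer: True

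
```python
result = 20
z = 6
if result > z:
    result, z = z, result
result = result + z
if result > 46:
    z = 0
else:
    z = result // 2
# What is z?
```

Answer: 13

Derivation:
Trace (tracking z):
result = 20  # -> result = 20
z = 6  # -> z = 6
if result > z:  # condition is True
    result, z = (z, result)  # -> result = 6, z = 20
result = result + z  # -> result = 26
if result > 46:  # condition is False
else:
    z = result // 2  # -> z = 13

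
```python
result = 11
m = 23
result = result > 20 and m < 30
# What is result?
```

Answer: False

Derivation:
Trace (tracking result):
result = 11  # -> result = 11
m = 23  # -> m = 23
result = result > 20 and m < 30  # -> result = False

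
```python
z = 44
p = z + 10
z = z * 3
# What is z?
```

Trace (tracking z):
z = 44  # -> z = 44
p = z + 10  # -> p = 54
z = z * 3  # -> z = 132

Answer: 132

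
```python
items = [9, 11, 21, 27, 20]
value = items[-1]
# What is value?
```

Answer: 20

Derivation:
Trace (tracking value):
items = [9, 11, 21, 27, 20]  # -> items = [9, 11, 21, 27, 20]
value = items[-1]  # -> value = 20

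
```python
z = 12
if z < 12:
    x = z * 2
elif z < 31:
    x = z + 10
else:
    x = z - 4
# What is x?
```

Trace (tracking x):
z = 12  # -> z = 12
if z < 12:  # condition is False
elif z < 31:  # condition is True
    x = z + 10  # -> x = 22

Answer: 22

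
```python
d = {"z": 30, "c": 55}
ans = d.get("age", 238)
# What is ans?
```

Answer: 238

Derivation:
Trace (tracking ans):
d = {'z': 30, 'c': 55}  # -> d = {'z': 30, 'c': 55}
ans = d.get('age', 238)  # -> ans = 238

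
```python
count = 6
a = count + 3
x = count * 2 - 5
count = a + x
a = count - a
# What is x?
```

Trace (tracking x):
count = 6  # -> count = 6
a = count + 3  # -> a = 9
x = count * 2 - 5  # -> x = 7
count = a + x  # -> count = 16
a = count - a  # -> a = 7

Answer: 7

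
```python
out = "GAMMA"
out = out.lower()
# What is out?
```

Trace (tracking out):
out = 'GAMMA'  # -> out = 'GAMMA'
out = out.lower()  # -> out = 'gamma'

Answer: 'gamma'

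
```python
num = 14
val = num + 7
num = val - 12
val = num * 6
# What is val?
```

Trace (tracking val):
num = 14  # -> num = 14
val = num + 7  # -> val = 21
num = val - 12  # -> num = 9
val = num * 6  # -> val = 54

Answer: 54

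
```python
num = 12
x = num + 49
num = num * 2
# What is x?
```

Answer: 61

Derivation:
Trace (tracking x):
num = 12  # -> num = 12
x = num + 49  # -> x = 61
num = num * 2  # -> num = 24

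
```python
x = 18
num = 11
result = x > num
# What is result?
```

Trace (tracking result):
x = 18  # -> x = 18
num = 11  # -> num = 11
result = x > num  # -> result = True

Answer: True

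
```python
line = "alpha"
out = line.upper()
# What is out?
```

Answer: 'ALPHA'

Derivation:
Trace (tracking out):
line = 'alpha'  # -> line = 'alpha'
out = line.upper()  # -> out = 'ALPHA'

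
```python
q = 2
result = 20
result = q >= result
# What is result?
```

Answer: False

Derivation:
Trace (tracking result):
q = 2  # -> q = 2
result = 20  # -> result = 20
result = q >= result  # -> result = False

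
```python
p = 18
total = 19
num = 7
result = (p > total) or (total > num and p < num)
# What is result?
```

Trace (tracking result):
p = 18  # -> p = 18
total = 19  # -> total = 19
num = 7  # -> num = 7
result = p > total or (total > num and p < num)  # -> result = False

Answer: False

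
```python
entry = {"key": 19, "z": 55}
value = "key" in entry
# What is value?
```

Trace (tracking value):
entry = {'key': 19, 'z': 55}  # -> entry = {'key': 19, 'z': 55}
value = 'key' in entry  # -> value = True

Answer: True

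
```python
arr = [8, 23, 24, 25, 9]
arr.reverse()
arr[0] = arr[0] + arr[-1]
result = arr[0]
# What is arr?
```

Trace (tracking arr):
arr = [8, 23, 24, 25, 9]  # -> arr = [8, 23, 24, 25, 9]
arr.reverse()  # -> arr = [9, 25, 24, 23, 8]
arr[0] = arr[0] + arr[-1]  # -> arr = [17, 25, 24, 23, 8]
result = arr[0]  # -> result = 17

Answer: [17, 25, 24, 23, 8]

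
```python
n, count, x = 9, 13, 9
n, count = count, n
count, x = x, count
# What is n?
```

Answer: 13

Derivation:
Trace (tracking n):
n, count, x = (9, 13, 9)  # -> n = 9, count = 13, x = 9
n, count = (count, n)  # -> n = 13, count = 9
count, x = (x, count)  # -> count = 9, x = 9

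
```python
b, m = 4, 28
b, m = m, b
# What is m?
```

Trace (tracking m):
b, m = (4, 28)  # -> b = 4, m = 28
b, m = (m, b)  # -> b = 28, m = 4

Answer: 4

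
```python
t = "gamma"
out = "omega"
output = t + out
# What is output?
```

Answer: 'gammaomega'

Derivation:
Trace (tracking output):
t = 'gamma'  # -> t = 'gamma'
out = 'omega'  # -> out = 'omega'
output = t + out  # -> output = 'gammaomega'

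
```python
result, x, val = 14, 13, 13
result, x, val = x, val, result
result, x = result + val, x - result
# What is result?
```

Answer: 27

Derivation:
Trace (tracking result):
result, x, val = (14, 13, 13)  # -> result = 14, x = 13, val = 13
result, x, val = (x, val, result)  # -> result = 13, x = 13, val = 14
result, x = (result + val, x - result)  # -> result = 27, x = 0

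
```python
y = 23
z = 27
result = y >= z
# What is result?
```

Answer: False

Derivation:
Trace (tracking result):
y = 23  # -> y = 23
z = 27  # -> z = 27
result = y >= z  # -> result = False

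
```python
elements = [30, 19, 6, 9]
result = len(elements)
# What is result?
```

Trace (tracking result):
elements = [30, 19, 6, 9]  # -> elements = [30, 19, 6, 9]
result = len(elements)  # -> result = 4

Answer: 4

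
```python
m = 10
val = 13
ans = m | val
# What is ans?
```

Trace (tracking ans):
m = 10  # -> m = 10
val = 13  # -> val = 13
ans = m | val  # -> ans = 15

Answer: 15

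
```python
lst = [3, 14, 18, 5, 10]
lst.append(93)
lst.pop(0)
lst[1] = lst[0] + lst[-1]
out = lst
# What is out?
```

Answer: [14, 107, 5, 10, 93]

Derivation:
Trace (tracking out):
lst = [3, 14, 18, 5, 10]  # -> lst = [3, 14, 18, 5, 10]
lst.append(93)  # -> lst = [3, 14, 18, 5, 10, 93]
lst.pop(0)  # -> lst = [14, 18, 5, 10, 93]
lst[1] = lst[0] + lst[-1]  # -> lst = [14, 107, 5, 10, 93]
out = lst  # -> out = [14, 107, 5, 10, 93]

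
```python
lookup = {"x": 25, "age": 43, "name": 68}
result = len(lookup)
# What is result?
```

Answer: 3

Derivation:
Trace (tracking result):
lookup = {'x': 25, 'age': 43, 'name': 68}  # -> lookup = {'x': 25, 'age': 43, 'name': 68}
result = len(lookup)  # -> result = 3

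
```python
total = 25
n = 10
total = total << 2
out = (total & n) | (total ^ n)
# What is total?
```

Trace (tracking total):
total = 25  # -> total = 25
n = 10  # -> n = 10
total = total << 2  # -> total = 100
out = total & n | total ^ n  # -> out = 110

Answer: 100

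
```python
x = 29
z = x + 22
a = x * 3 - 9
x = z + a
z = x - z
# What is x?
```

Trace (tracking x):
x = 29  # -> x = 29
z = x + 22  # -> z = 51
a = x * 3 - 9  # -> a = 78
x = z + a  # -> x = 129
z = x - z  # -> z = 78

Answer: 129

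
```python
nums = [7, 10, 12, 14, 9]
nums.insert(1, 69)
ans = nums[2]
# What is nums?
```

Answer: [7, 69, 10, 12, 14, 9]

Derivation:
Trace (tracking nums):
nums = [7, 10, 12, 14, 9]  # -> nums = [7, 10, 12, 14, 9]
nums.insert(1, 69)  # -> nums = [7, 69, 10, 12, 14, 9]
ans = nums[2]  # -> ans = 10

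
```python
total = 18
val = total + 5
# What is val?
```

Answer: 23

Derivation:
Trace (tracking val):
total = 18  # -> total = 18
val = total + 5  # -> val = 23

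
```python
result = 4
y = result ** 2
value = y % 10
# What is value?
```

Answer: 6

Derivation:
Trace (tracking value):
result = 4  # -> result = 4
y = result ** 2  # -> y = 16
value = y % 10  # -> value = 6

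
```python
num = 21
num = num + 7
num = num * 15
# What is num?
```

Trace (tracking num):
num = 21  # -> num = 21
num = num + 7  # -> num = 28
num = num * 15  # -> num = 420

Answer: 420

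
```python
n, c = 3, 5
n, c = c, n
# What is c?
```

Answer: 3

Derivation:
Trace (tracking c):
n, c = (3, 5)  # -> n = 3, c = 5
n, c = (c, n)  # -> n = 5, c = 3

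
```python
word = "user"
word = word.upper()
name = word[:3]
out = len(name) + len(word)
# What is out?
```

Answer: 7

Derivation:
Trace (tracking out):
word = 'user'  # -> word = 'user'
word = word.upper()  # -> word = 'USER'
name = word[:3]  # -> name = 'USE'
out = len(name) + len(word)  # -> out = 7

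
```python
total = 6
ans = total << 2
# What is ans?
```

Answer: 24

Derivation:
Trace (tracking ans):
total = 6  # -> total = 6
ans = total << 2  # -> ans = 24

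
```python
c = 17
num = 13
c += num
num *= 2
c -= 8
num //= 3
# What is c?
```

Trace (tracking c):
c = 17  # -> c = 17
num = 13  # -> num = 13
c += num  # -> c = 30
num *= 2  # -> num = 26
c -= 8  # -> c = 22
num //= 3  # -> num = 8

Answer: 22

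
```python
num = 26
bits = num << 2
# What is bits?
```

Trace (tracking bits):
num = 26  # -> num = 26
bits = num << 2  # -> bits = 104

Answer: 104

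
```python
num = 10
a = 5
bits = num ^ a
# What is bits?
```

Answer: 15

Derivation:
Trace (tracking bits):
num = 10  # -> num = 10
a = 5  # -> a = 5
bits = num ^ a  # -> bits = 15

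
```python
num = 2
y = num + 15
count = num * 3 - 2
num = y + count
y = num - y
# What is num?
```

Trace (tracking num):
num = 2  # -> num = 2
y = num + 15  # -> y = 17
count = num * 3 - 2  # -> count = 4
num = y + count  # -> num = 21
y = num - y  # -> y = 4

Answer: 21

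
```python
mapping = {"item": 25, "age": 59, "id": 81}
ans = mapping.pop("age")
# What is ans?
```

Answer: 59

Derivation:
Trace (tracking ans):
mapping = {'item': 25, 'age': 59, 'id': 81}  # -> mapping = {'item': 25, 'age': 59, 'id': 81}
ans = mapping.pop('age')  # -> ans = 59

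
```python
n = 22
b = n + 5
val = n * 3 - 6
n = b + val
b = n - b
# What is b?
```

Trace (tracking b):
n = 22  # -> n = 22
b = n + 5  # -> b = 27
val = n * 3 - 6  # -> val = 60
n = b + val  # -> n = 87
b = n - b  # -> b = 60

Answer: 60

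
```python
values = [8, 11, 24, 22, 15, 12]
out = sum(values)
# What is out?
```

Answer: 92

Derivation:
Trace (tracking out):
values = [8, 11, 24, 22, 15, 12]  # -> values = [8, 11, 24, 22, 15, 12]
out = sum(values)  # -> out = 92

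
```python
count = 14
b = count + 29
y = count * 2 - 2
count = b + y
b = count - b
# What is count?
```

Answer: 69

Derivation:
Trace (tracking count):
count = 14  # -> count = 14
b = count + 29  # -> b = 43
y = count * 2 - 2  # -> y = 26
count = b + y  # -> count = 69
b = count - b  # -> b = 26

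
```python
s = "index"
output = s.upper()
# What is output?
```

Answer: 'INDEX'

Derivation:
Trace (tracking output):
s = 'index'  # -> s = 'index'
output = s.upper()  # -> output = 'INDEX'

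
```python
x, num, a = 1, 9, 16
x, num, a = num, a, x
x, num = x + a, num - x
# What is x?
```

Trace (tracking x):
x, num, a = (1, 9, 16)  # -> x = 1, num = 9, a = 16
x, num, a = (num, a, x)  # -> x = 9, num = 16, a = 1
x, num = (x + a, num - x)  # -> x = 10, num = 7

Answer: 10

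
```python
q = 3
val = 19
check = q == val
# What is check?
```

Trace (tracking check):
q = 3  # -> q = 3
val = 19  # -> val = 19
check = q == val  # -> check = False

Answer: False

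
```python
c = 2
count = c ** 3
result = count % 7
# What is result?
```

Answer: 1

Derivation:
Trace (tracking result):
c = 2  # -> c = 2
count = c ** 3  # -> count = 8
result = count % 7  # -> result = 1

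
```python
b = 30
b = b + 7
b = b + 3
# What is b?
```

Trace (tracking b):
b = 30  # -> b = 30
b = b + 7  # -> b = 37
b = b + 3  # -> b = 40

Answer: 40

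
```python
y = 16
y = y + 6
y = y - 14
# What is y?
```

Answer: 8

Derivation:
Trace (tracking y):
y = 16  # -> y = 16
y = y + 6  # -> y = 22
y = y - 14  # -> y = 8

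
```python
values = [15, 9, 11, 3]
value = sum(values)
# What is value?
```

Answer: 38

Derivation:
Trace (tracking value):
values = [15, 9, 11, 3]  # -> values = [15, 9, 11, 3]
value = sum(values)  # -> value = 38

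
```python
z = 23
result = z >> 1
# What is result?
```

Trace (tracking result):
z = 23  # -> z = 23
result = z >> 1  # -> result = 11

Answer: 11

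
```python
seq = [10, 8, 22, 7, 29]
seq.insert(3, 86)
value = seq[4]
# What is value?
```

Trace (tracking value):
seq = [10, 8, 22, 7, 29]  # -> seq = [10, 8, 22, 7, 29]
seq.insert(3, 86)  # -> seq = [10, 8, 22, 86, 7, 29]
value = seq[4]  # -> value = 7

Answer: 7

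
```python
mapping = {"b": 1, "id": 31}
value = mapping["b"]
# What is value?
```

Trace (tracking value):
mapping = {'b': 1, 'id': 31}  # -> mapping = {'b': 1, 'id': 31}
value = mapping['b']  # -> value = 1

Answer: 1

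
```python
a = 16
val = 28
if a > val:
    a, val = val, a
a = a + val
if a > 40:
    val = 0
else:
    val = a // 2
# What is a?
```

Answer: 44

Derivation:
Trace (tracking a):
a = 16  # -> a = 16
val = 28  # -> val = 28
if a > val:  # condition is False
a = a + val  # -> a = 44
if a > 40:  # condition is True
    val = 0  # -> val = 0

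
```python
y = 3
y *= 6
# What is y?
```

Answer: 18

Derivation:
Trace (tracking y):
y = 3  # -> y = 3
y *= 6  # -> y = 18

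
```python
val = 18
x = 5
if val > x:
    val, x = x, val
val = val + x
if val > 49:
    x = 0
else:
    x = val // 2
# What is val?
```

Trace (tracking val):
val = 18  # -> val = 18
x = 5  # -> x = 5
if val > x:  # condition is True
    val, x = (x, val)  # -> val = 5, x = 18
val = val + x  # -> val = 23
if val > 49:  # condition is False
else:
    x = val // 2  # -> x = 11

Answer: 23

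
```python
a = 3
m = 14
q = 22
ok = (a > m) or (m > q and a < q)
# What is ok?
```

Trace (tracking ok):
a = 3  # -> a = 3
m = 14  # -> m = 14
q = 22  # -> q = 22
ok = a > m or (m > q and a < q)  # -> ok = False

Answer: False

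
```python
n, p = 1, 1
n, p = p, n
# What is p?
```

Answer: 1

Derivation:
Trace (tracking p):
n, p = (1, 1)  # -> n = 1, p = 1
n, p = (p, n)  # -> n = 1, p = 1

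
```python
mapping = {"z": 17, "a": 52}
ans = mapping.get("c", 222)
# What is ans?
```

Answer: 222

Derivation:
Trace (tracking ans):
mapping = {'z': 17, 'a': 52}  # -> mapping = {'z': 17, 'a': 52}
ans = mapping.get('c', 222)  # -> ans = 222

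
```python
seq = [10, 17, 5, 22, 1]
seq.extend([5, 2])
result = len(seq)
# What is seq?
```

Answer: [10, 17, 5, 22, 1, 5, 2]

Derivation:
Trace (tracking seq):
seq = [10, 17, 5, 22, 1]  # -> seq = [10, 17, 5, 22, 1]
seq.extend([5, 2])  # -> seq = [10, 17, 5, 22, 1, 5, 2]
result = len(seq)  # -> result = 7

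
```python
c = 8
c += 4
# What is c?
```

Answer: 12

Derivation:
Trace (tracking c):
c = 8  # -> c = 8
c += 4  # -> c = 12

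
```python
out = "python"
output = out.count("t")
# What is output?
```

Trace (tracking output):
out = 'python'  # -> out = 'python'
output = out.count('t')  # -> output = 1

Answer: 1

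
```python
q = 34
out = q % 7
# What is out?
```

Answer: 6

Derivation:
Trace (tracking out):
q = 34  # -> q = 34
out = q % 7  # -> out = 6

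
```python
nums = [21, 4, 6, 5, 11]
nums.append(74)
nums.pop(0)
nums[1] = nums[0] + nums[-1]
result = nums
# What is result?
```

Trace (tracking result):
nums = [21, 4, 6, 5, 11]  # -> nums = [21, 4, 6, 5, 11]
nums.append(74)  # -> nums = [21, 4, 6, 5, 11, 74]
nums.pop(0)  # -> nums = [4, 6, 5, 11, 74]
nums[1] = nums[0] + nums[-1]  # -> nums = [4, 78, 5, 11, 74]
result = nums  # -> result = [4, 78, 5, 11, 74]

Answer: [4, 78, 5, 11, 74]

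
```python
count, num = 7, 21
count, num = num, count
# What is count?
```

Answer: 21

Derivation:
Trace (tracking count):
count, num = (7, 21)  # -> count = 7, num = 21
count, num = (num, count)  # -> count = 21, num = 7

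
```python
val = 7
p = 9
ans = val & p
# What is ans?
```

Trace (tracking ans):
val = 7  # -> val = 7
p = 9  # -> p = 9
ans = val & p  # -> ans = 1

Answer: 1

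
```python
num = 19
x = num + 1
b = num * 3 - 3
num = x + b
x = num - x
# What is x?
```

Answer: 54

Derivation:
Trace (tracking x):
num = 19  # -> num = 19
x = num + 1  # -> x = 20
b = num * 3 - 3  # -> b = 54
num = x + b  # -> num = 74
x = num - x  # -> x = 54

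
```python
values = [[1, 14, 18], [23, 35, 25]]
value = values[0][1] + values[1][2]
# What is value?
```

Answer: 39

Derivation:
Trace (tracking value):
values = [[1, 14, 18], [23, 35, 25]]  # -> values = [[1, 14, 18], [23, 35, 25]]
value = values[0][1] + values[1][2]  # -> value = 39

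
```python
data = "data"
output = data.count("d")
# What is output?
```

Trace (tracking output):
data = 'data'  # -> data = 'data'
output = data.count('d')  # -> output = 1

Answer: 1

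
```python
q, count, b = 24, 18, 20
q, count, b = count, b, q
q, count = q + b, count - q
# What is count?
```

Answer: 2

Derivation:
Trace (tracking count):
q, count, b = (24, 18, 20)  # -> q = 24, count = 18, b = 20
q, count, b = (count, b, q)  # -> q = 18, count = 20, b = 24
q, count = (q + b, count - q)  # -> q = 42, count = 2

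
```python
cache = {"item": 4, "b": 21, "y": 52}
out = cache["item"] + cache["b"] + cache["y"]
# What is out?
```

Trace (tracking out):
cache = {'item': 4, 'b': 21, 'y': 52}  # -> cache = {'item': 4, 'b': 21, 'y': 52}
out = cache['item'] + cache['b'] + cache['y']  # -> out = 77

Answer: 77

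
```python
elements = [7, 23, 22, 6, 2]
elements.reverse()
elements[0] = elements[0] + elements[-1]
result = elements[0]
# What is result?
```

Trace (tracking result):
elements = [7, 23, 22, 6, 2]  # -> elements = [7, 23, 22, 6, 2]
elements.reverse()  # -> elements = [2, 6, 22, 23, 7]
elements[0] = elements[0] + elements[-1]  # -> elements = [9, 6, 22, 23, 7]
result = elements[0]  # -> result = 9

Answer: 9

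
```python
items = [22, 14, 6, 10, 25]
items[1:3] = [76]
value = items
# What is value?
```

Answer: [22, 76, 10, 25]

Derivation:
Trace (tracking value):
items = [22, 14, 6, 10, 25]  # -> items = [22, 14, 6, 10, 25]
items[1:3] = [76]  # -> items = [22, 76, 10, 25]
value = items  # -> value = [22, 76, 10, 25]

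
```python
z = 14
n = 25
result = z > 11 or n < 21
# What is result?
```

Trace (tracking result):
z = 14  # -> z = 14
n = 25  # -> n = 25
result = z > 11 or n < 21  # -> result = True

Answer: True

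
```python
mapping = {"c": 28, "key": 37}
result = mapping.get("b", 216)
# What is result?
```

Answer: 216

Derivation:
Trace (tracking result):
mapping = {'c': 28, 'key': 37}  # -> mapping = {'c': 28, 'key': 37}
result = mapping.get('b', 216)  # -> result = 216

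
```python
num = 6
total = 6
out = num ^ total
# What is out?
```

Trace (tracking out):
num = 6  # -> num = 6
total = 6  # -> total = 6
out = num ^ total  # -> out = 0

Answer: 0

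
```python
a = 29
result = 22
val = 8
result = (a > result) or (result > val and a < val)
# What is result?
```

Trace (tracking result):
a = 29  # -> a = 29
result = 22  # -> result = 22
val = 8  # -> val = 8
result = a > result or (result > val and a < val)  # -> result = True

Answer: True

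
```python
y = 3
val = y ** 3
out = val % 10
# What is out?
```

Answer: 7

Derivation:
Trace (tracking out):
y = 3  # -> y = 3
val = y ** 3  # -> val = 27
out = val % 10  # -> out = 7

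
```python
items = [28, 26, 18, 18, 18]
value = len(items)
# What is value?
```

Trace (tracking value):
items = [28, 26, 18, 18, 18]  # -> items = [28, 26, 18, 18, 18]
value = len(items)  # -> value = 5

Answer: 5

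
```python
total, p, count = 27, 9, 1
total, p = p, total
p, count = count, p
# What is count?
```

Trace (tracking count):
total, p, count = (27, 9, 1)  # -> total = 27, p = 9, count = 1
total, p = (p, total)  # -> total = 9, p = 27
p, count = (count, p)  # -> p = 1, count = 27

Answer: 27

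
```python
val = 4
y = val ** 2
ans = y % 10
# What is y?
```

Answer: 16

Derivation:
Trace (tracking y):
val = 4  # -> val = 4
y = val ** 2  # -> y = 16
ans = y % 10  # -> ans = 6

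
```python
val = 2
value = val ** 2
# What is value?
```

Trace (tracking value):
val = 2  # -> val = 2
value = val ** 2  # -> value = 4

Answer: 4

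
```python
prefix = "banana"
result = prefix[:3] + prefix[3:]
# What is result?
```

Trace (tracking result):
prefix = 'banana'  # -> prefix = 'banana'
result = prefix[:3] + prefix[3:]  # -> result = 'banana'

Answer: 'banana'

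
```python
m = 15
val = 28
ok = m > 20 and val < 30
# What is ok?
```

Answer: False

Derivation:
Trace (tracking ok):
m = 15  # -> m = 15
val = 28  # -> val = 28
ok = m > 20 and val < 30  # -> ok = False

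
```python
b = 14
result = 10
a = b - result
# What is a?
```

Trace (tracking a):
b = 14  # -> b = 14
result = 10  # -> result = 10
a = b - result  # -> a = 4

Answer: 4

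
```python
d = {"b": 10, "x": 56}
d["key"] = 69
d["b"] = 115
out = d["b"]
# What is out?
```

Answer: 115

Derivation:
Trace (tracking out):
d = {'b': 10, 'x': 56}  # -> d = {'b': 10, 'x': 56}
d['key'] = 69  # -> d = {'b': 10, 'x': 56, 'key': 69}
d['b'] = 115  # -> d = {'b': 115, 'x': 56, 'key': 69}
out = d['b']  # -> out = 115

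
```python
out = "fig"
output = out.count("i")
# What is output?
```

Trace (tracking output):
out = 'fig'  # -> out = 'fig'
output = out.count('i')  # -> output = 1

Answer: 1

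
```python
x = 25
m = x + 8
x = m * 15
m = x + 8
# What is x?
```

Trace (tracking x):
x = 25  # -> x = 25
m = x + 8  # -> m = 33
x = m * 15  # -> x = 495
m = x + 8  # -> m = 503

Answer: 495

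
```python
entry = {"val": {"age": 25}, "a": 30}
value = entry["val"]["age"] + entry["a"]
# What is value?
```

Answer: 55

Derivation:
Trace (tracking value):
entry = {'val': {'age': 25}, 'a': 30}  # -> entry = {'val': {'age': 25}, 'a': 30}
value = entry['val']['age'] + entry['a']  # -> value = 55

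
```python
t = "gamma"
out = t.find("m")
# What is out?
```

Answer: 2

Derivation:
Trace (tracking out):
t = 'gamma'  # -> t = 'gamma'
out = t.find('m')  # -> out = 2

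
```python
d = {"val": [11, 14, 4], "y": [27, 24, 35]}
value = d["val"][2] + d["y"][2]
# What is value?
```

Answer: 39

Derivation:
Trace (tracking value):
d = {'val': [11, 14, 4], 'y': [27, 24, 35]}  # -> d = {'val': [11, 14, 4], 'y': [27, 24, 35]}
value = d['val'][2] + d['y'][2]  # -> value = 39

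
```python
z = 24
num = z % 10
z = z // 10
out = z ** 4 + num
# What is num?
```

Trace (tracking num):
z = 24  # -> z = 24
num = z % 10  # -> num = 4
z = z // 10  # -> z = 2
out = z ** 4 + num  # -> out = 20

Answer: 4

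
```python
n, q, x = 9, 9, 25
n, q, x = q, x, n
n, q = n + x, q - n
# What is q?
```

Trace (tracking q):
n, q, x = (9, 9, 25)  # -> n = 9, q = 9, x = 25
n, q, x = (q, x, n)  # -> n = 9, q = 25, x = 9
n, q = (n + x, q - n)  # -> n = 18, q = 16

Answer: 16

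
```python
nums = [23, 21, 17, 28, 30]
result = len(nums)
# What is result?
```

Trace (tracking result):
nums = [23, 21, 17, 28, 30]  # -> nums = [23, 21, 17, 28, 30]
result = len(nums)  # -> result = 5

Answer: 5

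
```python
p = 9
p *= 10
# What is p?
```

Trace (tracking p):
p = 9  # -> p = 9
p *= 10  # -> p = 90

Answer: 90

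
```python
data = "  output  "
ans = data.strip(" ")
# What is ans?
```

Trace (tracking ans):
data = '  output  '  # -> data = '  output  '
ans = data.strip(' ')  # -> ans = 'output'

Answer: 'output'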